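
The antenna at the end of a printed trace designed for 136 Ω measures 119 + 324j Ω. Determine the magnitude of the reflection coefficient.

|Γ| ≈ 0.787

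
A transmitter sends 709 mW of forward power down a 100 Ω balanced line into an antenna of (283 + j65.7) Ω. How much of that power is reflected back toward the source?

|Γ| = |(183 + j65.7)/(383 + j65.7)| = 0.5
|Γ|² = 0.25
P_refl = |Γ|²·P_inc = 178 mW, P_del = (1 − |Γ|²)·P_inc = 531 mW

P_reflected ≈ 178 mW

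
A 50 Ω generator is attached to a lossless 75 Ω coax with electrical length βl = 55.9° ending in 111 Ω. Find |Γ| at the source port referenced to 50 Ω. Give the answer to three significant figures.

tan(βl) = 1.48
Z_in = Z_0·(Z_L + jZ_0·tanβl)/(Z_0 + jZ_L·tanβl) = 61.1 − j22.8 Ω
Γ_s = (Z_in − Z_s)/(Z_in + Z_s) = (11.1 − j22.8)/(111 − j22.8), |Γ_s| = 0.224

|Γ| ≈ 0.224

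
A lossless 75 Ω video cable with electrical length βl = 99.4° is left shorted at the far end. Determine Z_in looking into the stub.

tan(βl) = -6.04
For a shorted stub, Z_in = jZ_0·tan(βl)

Z_in ≈ −j453 Ω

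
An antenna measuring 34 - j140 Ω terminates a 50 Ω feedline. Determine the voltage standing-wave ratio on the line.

VSWR ≈ 13.6

Γ = (Z_L − Z_0)/(Z_L + Z_0) = (-16 − j140)/(84 − j140)
|Γ| = 141/163 = 0.863
VSWR = (1 + |Γ|)/(1 − |Γ|) = 1.86/0.137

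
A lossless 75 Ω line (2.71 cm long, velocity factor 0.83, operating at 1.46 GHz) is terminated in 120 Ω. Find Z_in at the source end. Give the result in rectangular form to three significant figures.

λ = v/f = 0.83·c / 1.46 GHz = 0.171 m
βl = 2π·l/λ = 2π × 0.159 = 57.2°
tan(βl) = tan(57.2°) = 1.55
Z_in = Z_0·(Z_L + jZ_0·tanβl)/(Z_0 + jZ_L·tanβl)
     = 75·(120 + j116)/(75 + j186)

Z_in ≈ 57.1 − j25.3 Ω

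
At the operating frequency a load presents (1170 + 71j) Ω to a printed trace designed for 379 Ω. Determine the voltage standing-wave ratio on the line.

VSWR ≈ 3.1

Γ = (Z_L − Z_0)/(Z_L + Z_0) = (791 + j71)/(1549 + j71)
|Γ| = 794/1550 = 0.512
VSWR = (1 + |Γ|)/(1 − |Γ|) = 1.51/0.488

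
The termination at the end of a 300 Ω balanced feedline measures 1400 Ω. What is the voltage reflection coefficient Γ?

Γ = (Z_L − Z_0)/(Z_L + Z_0) = (1400 − 300)/(1400 + 300) = 1100/1700

Γ = 0.647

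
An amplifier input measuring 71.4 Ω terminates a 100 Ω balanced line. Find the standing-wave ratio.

Γ = (71.4 − 100)/(71.4 + 100) = -0.167
VSWR = (1 + 0.167)/(1 − 0.167)

VSWR ≈ 1.4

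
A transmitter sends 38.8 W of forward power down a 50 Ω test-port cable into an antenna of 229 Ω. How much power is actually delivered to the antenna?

Γ = (229 − 50)/(229 + 50) = 0.642
|Γ|² = 0.412
P_refl = |Γ|²·P_inc = 16 W, P_del = (1 − |Γ|²)·P_inc = 22.8 W

P_delivered ≈ 22.8 W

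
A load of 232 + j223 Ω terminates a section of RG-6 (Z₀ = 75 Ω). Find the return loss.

Γ = (157 + j223)/(307 + j223), |Γ| = 0.719
RL = −20·log₁₀|Γ| = −20·log₁₀(0.719)

RL ≈ 2.87 dB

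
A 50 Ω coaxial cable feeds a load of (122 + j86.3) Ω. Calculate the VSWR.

VSWR ≈ 3.81

Γ = (Z_L − Z_0)/(Z_L + Z_0) = (72 + j86.3)/(172 + j86.3)
|Γ| = 112/192 = 0.584
VSWR = (1 + |Γ|)/(1 − |Γ|) = 1.58/0.416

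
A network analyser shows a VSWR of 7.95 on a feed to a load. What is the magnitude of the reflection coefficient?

|Γ| ≈ 0.777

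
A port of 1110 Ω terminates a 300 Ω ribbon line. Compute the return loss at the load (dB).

Γ = (1110 − 300)/(1110 + 300) = 0.574
RL = −20·log₁₀|Γ| = −20·log₁₀(0.574)

RL ≈ 4.81 dB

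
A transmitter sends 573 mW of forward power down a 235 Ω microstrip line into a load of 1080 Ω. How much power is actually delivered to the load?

P_delivered ≈ 336 mW

Γ = (1080 − 235)/(1080 + 235) = 0.643
|Γ|² = 0.413
P_refl = |Γ|²·P_inc = 237 mW, P_del = (1 − |Γ|²)·P_inc = 336 mW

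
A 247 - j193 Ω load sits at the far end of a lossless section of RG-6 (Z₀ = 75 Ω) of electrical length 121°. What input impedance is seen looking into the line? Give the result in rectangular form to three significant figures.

tan(βl) = tan(121°) = -1.66
Z_in = Z_0·(Z_L + jZ_0·tanβl)/(Z_0 + jZ_L·tanβl)
     = 75·(247 − j318)/(-246 − j411)

Z_in ≈ 22.8 + j58.7 Ω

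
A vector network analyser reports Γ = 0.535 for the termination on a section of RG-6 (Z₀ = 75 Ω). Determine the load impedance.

Z_L = Z_0·(1 + Γ)/(1 − Γ) = 75·(1.54)/(0.465)

Z_L ≈ 248 Ω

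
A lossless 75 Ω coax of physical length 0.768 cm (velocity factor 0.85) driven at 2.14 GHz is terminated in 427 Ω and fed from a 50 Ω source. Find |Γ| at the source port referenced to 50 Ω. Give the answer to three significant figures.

|Γ| ≈ 0.773

λ = v/f = 0.85·c / 2.14 GHz = 0.119 m
βl = 2π·l/λ = 2π × 0.0645 = 23.2°
tan(βl) = 0.429
Z_in = Z_0·(Z_L + jZ_0·tanβl)/(Z_0 + jZ_L·tanβl) = 72.7 − j145 Ω
Γ_s = (Z_in − Z_s)/(Z_in + Z_s) = (22.7 − j145)/(123 − j145), |Γ_s| = 0.773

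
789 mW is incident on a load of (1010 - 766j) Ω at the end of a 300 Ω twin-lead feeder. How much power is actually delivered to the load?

|Γ| = |(710 − j766)/(1310 − j766)| = 0.688
|Γ|² = 0.474
P_refl = |Γ|²·P_inc = 374 mW, P_del = (1 − |Γ|²)·P_inc = 415 mW

P_delivered ≈ 415 mW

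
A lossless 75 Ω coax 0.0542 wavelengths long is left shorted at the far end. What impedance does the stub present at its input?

βl = 2π × 0.0542 = 19.5°
tan(βl) = 0.354
For a shorted stub, Z_in = jZ_0·tan(βl)

Z_in ≈ +j26.6 Ω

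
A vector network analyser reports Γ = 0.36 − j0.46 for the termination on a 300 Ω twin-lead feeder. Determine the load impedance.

Z_L ≈ 318 − j444 Ω

Z_L = Z_0·(1 + Γ)/(1 − Γ) = 300·(1.36 − j0.46)/(0.64 + j0.46)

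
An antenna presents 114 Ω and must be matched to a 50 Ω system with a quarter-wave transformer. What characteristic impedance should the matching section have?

Z_qwt = √(Z_0·R_L) = √(50 × 114) = √5700

Z_qwt ≈ 75.5 Ω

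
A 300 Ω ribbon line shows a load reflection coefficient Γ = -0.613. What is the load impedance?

Z_L = Z_0·(1 + Γ)/(1 − Γ) = 300·(0.387)/(1.61)

Z_L ≈ 72 Ω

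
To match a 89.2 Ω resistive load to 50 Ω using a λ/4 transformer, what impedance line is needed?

Z_qwt = √(Z_0·R_L) = √(50 × 89.2) = √4460

Z_qwt ≈ 66.8 Ω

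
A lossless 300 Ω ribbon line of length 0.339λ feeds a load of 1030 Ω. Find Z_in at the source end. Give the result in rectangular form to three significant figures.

βl = 2π × 0.339 = 122°
tan(βl) = tan(122°) = -1.6
Z_in = Z_0·(Z_L + jZ_0·tanβl)/(Z_0 + jZ_L·tanβl)
     = 300·(1030 − j479)/(300 − j1650)

Z_in ≈ 118 + j166 Ω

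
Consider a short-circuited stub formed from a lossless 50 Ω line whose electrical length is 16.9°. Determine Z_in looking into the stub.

Z_in ≈ +j15.2 Ω

tan(βl) = 0.304
For a short-circuited stub, Z_in = jZ_0·tan(βl)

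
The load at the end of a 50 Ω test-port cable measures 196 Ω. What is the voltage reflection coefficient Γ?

Γ = 0.593

Γ = (Z_L − Z_0)/(Z_L + Z_0) = (196 − 50)/(196 + 50) = 146/246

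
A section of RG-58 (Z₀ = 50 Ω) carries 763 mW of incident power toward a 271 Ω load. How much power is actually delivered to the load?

P_delivered ≈ 401 mW

Γ = (271 − 50)/(271 + 50) = 0.688
|Γ|² = 0.474
P_refl = |Γ|²·P_inc = 362 mW, P_del = (1 − |Γ|²)·P_inc = 401 mW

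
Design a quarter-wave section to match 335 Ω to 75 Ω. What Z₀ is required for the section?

Z_qwt = √(Z_0·R_L) = √(75 × 335) = √25120

Z_qwt ≈ 159 Ω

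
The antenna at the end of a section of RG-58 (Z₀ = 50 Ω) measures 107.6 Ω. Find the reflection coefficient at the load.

Γ = (Z_L − Z_0)/(Z_L + Z_0) = (107.6 − 50)/(107.6 + 50) = 57.6/157.6

Γ = 0.365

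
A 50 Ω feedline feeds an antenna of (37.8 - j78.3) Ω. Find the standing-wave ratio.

VSWR ≈ 5.13

Γ = (Z_L − Z_0)/(Z_L + Z_0) = (-12.2 − j78.3)/(87.8 − j78.3)
|Γ| = 79.2/118 = 0.674
VSWR = (1 + |Γ|)/(1 − |Γ|) = 1.67/0.326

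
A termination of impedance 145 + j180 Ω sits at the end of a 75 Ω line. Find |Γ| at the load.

|Γ| ≈ 0.679

Γ = (Z_L − Z_0)/(Z_L + Z_0) = (70 + j180)/(220 + j180)
|Γ| = 193/284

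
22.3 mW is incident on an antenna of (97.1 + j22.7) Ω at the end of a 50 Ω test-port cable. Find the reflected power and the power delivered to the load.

|Γ| = |(47.1 + j22.7)/(147.1 + j22.7)| = 0.351
|Γ|² = 0.123
P_refl = |Γ|²·P_inc = 2.75 mW, P_del = (1 − |Γ|²)·P_inc = 19.5 mW

P_reflected ≈ 2.75 mW; P_delivered ≈ 19.5 mW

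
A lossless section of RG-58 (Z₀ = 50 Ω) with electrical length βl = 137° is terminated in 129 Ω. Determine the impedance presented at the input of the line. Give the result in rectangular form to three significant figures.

tan(βl) = tan(137°) = -0.933
Z_in = Z_0·(Z_L + jZ_0·tanβl)/(Z_0 + jZ_L·tanβl)
     = 50·(129 − j46.6)/(50 − j120)

Z_in ≈ 35.5 + j38.9 Ω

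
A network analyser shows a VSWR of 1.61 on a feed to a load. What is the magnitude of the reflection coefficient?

|Γ| = (S − 1)/(S + 1) = (1.61 − 1)/(1.61 + 1) = 0.61/2.61

|Γ| ≈ 0.234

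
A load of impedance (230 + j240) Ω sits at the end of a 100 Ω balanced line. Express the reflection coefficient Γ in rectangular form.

Γ ≈ 0.604 + j0.288

Γ = (Z_L − Z_0)/(Z_L + Z_0) = (130 + j240)/(330 + j240)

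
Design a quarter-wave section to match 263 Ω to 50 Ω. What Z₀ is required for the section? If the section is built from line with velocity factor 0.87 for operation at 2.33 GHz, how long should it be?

Z_qwt ≈ 115 Ω; length ≈ 2.8 cm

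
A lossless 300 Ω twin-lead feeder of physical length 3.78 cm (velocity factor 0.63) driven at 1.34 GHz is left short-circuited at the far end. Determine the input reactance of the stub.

λ = v/f = 0.63·c / 1.34 GHz = 0.141 m
βl = 2π·l/λ = 2π × 0.268 = 96.5°
tan(βl) = -8.8
For a short-circuited stub, Z_in = jZ_0·tan(βl)

X_in ≈ -2640 Ω (capacitive)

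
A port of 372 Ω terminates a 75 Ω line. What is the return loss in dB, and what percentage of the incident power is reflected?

RL ≈ 3.55 dB; 44.1% of incident power reflected

Γ = (372 − 75)/(372 + 75) = 0.664
RL = −20·log₁₀(0.664) = 3.55 dB
P_refl/P_inc = |Γ|² = 0.441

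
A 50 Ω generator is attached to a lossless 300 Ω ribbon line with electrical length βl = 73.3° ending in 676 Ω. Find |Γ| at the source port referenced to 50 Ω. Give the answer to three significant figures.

tan(βl) = 3.33
Z_in = Z_0·(Z_L + jZ_0·tanβl)/(Z_0 + jZ_L·tanβl) = 143 − j71 Ω
Γ_s = (Z_in − Z_s)/(Z_in + Z_s) = (92.6 − j71)/(193 − j71), |Γ_s| = 0.568

|Γ| ≈ 0.568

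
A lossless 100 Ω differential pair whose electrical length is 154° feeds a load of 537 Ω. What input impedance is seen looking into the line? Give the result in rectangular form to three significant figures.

Z_in ≈ 84.6 + j173 Ω

tan(βl) = tan(154°) = -0.488
Z_in = Z_0·(Z_L + jZ_0·tanβl)/(Z_0 + jZ_L·tanβl)
     = 100·(537 − j48.8)/(100 − j262)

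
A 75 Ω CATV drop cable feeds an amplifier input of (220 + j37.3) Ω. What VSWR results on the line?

VSWR ≈ 3.03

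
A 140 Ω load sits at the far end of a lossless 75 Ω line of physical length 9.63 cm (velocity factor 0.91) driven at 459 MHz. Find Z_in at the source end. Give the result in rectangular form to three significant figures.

Z_in ≈ 50 − j29.8 Ω

λ = v/f = 0.91·c / 459 MHz = 0.595 m
βl = 2π·l/λ = 2π × 0.162 = 58.3°
tan(βl) = tan(58.3°) = 1.62
Z_in = Z_0·(Z_L + jZ_0·tanβl)/(Z_0 + jZ_L·tanβl)
     = 75·(140 + j121)/(75 + j227)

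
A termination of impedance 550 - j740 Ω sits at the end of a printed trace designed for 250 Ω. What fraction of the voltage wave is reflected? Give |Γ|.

|Γ| ≈ 0.733

Γ = (Z_L − Z_0)/(Z_L + Z_0) = (300 − j740)/(800 − j740)
|Γ| = 798/1090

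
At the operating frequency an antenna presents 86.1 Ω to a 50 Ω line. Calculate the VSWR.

VSWR ≈ 1.72

Γ = (86.1 − 50)/(86.1 + 50) = 0.265
VSWR = (1 + 0.265)/(1 − 0.265)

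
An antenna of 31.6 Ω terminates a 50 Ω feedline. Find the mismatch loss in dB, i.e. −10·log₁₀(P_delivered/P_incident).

Γ = (31.6 − 50)/(31.6 + 50) = -0.225
|Γ|² = 0.0508, so P_del/P_inc = 1 − |Γ|² = 0.949
ML = −10·log₁₀(1 − |Γ|²)

mismatch loss ≈ 0.227 dB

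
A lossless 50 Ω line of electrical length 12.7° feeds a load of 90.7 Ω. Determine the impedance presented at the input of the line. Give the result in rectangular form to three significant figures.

tan(βl) = tan(12.7°) = 0.225
Z_in = Z_0·(Z_L + jZ_0·tanβl)/(Z_0 + jZ_L·tanβl)
     = 50·(90.7 + j11.3)/(50 + j20.4)

Z_in ≈ 81.7 − j22.1 Ω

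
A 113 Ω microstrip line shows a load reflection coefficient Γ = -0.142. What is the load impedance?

Z_L ≈ 84.9 Ω

Z_L = Z_0·(1 + Γ)/(1 − Γ) = 113·(0.858)/(1.14)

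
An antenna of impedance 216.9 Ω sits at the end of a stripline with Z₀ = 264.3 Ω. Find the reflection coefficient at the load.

Γ = -0.0985

Γ = (Z_L − Z_0)/(Z_L + Z_0) = (216.9 − 264.3)/(216.9 + 264.3) = -47.4/481.2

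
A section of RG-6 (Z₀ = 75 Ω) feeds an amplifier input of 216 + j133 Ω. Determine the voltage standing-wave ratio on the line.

Γ = (Z_L − Z_0)/(Z_L + Z_0) = (141 + j133)/(291 + j133)
|Γ| = 194/320 = 0.606
VSWR = (1 + |Γ|)/(1 − |Γ|) = 1.61/0.394

VSWR ≈ 4.07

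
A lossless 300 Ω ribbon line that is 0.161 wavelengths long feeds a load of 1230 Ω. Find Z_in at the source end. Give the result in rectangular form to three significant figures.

Z_in ≈ 99.5 − j173 Ω

βl = 2π × 0.161 = 58°
tan(βl) = tan(58°) = 1.6
Z_in = Z_0·(Z_L + jZ_0·tanβl)/(Z_0 + jZ_L·tanβl)
     = 300·(1230 + j479)/(300 + j1970)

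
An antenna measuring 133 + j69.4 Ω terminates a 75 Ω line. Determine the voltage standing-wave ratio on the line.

VSWR ≈ 2.4

Γ = (Z_L − Z_0)/(Z_L + Z_0) = (58 + j69.4)/(208 + j69.4)
|Γ| = 90.4/219 = 0.412
VSWR = (1 + |Γ|)/(1 − |Γ|) = 1.41/0.588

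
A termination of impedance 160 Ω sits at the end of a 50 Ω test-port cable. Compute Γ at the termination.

Γ = 0.524

Γ = (Z_L − Z_0)/(Z_L + Z_0) = (160 − 50)/(160 + 50) = 110/210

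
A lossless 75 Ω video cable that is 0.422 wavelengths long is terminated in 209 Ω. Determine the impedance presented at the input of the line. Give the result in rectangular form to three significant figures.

Z_in ≈ 83.6 + j84.3 Ω

βl = 2π × 0.422 = 152°
tan(βl) = tan(152°) = -0.534
Z_in = Z_0·(Z_L + jZ_0·tanβl)/(Z_0 + jZ_L·tanβl)
     = 75·(209 − j40)/(75 − j112)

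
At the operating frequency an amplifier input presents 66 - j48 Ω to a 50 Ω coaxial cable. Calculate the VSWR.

VSWR ≈ 2.35

Γ = (Z_L − Z_0)/(Z_L + Z_0) = (16 − j48)/(116 − j48)
|Γ| = 50.6/126 = 0.403
VSWR = (1 + |Γ|)/(1 − |Γ|) = 1.4/0.597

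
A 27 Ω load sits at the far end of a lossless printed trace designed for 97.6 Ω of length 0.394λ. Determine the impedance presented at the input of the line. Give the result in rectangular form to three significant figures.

βl = 2π × 0.394 = 142°
tan(βl) = tan(142°) = -0.786
Z_in = Z_0·(Z_L + jZ_0·tanβl)/(Z_0 + jZ_L·tanβl)
     = 97.6·(27 − j76.7)/(97.6 − j21.2)

Z_in ≈ 41.7 − j67.6 Ω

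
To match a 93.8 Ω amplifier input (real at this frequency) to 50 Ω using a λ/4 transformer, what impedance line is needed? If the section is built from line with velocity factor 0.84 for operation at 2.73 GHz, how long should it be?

Z_qwt = √(Z_0·R_L) = √(50 × 93.8) = √4690
λ = 0.84·c/f = 0.0923 m, so l = λ/4 = 0.0231 m

Z_qwt ≈ 68.5 Ω; length ≈ 2.31 cm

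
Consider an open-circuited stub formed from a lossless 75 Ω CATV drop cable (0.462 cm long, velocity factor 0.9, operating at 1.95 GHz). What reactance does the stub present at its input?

λ = v/f = 0.9·c / 1.95 GHz = 0.138 m
βl = 2π·l/λ = 2π × 0.0334 = 12°
tan(βl) = 0.213
For an open-circuited stub, Z_in = −jZ_0·cot(βl) = −jZ_0/tan(βl)

X_in ≈ -352 Ω (capacitive)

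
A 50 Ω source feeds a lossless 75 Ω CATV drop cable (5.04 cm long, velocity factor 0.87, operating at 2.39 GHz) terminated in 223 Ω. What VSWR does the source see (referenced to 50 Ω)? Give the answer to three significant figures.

VSWR ≈ 4.33

λ = v/f = 0.87·c / 2.39 GHz = 0.109 m
βl = 2π·l/λ = 2π × 0.462 = 166°
tan(βl) = -0.247
Z_in = Z_0·(Z_L + jZ_0·tanβl)/(Z_0 + jZ_L·tanβl) = 154 + j94.3 Ω
Γ_s = (Z_in − Z_s)/(Z_in + Z_s) = (104 + j94.3)/(204 + j94.3), |Γ_s| = 0.625
VSWR = (1 + |Γ_s|)/(1 − |Γ_s|)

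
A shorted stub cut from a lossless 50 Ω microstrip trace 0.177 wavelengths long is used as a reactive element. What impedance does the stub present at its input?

Z_in ≈ +j101 Ω

βl = 2π × 0.177 = 63.7°
tan(βl) = 2.03
For a shorted stub, Z_in = jZ_0·tan(βl)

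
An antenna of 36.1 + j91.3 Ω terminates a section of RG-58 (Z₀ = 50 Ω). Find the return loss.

RL ≈ 2.66 dB

Γ = (-13.9 + j91.3)/(86.1 + j91.3), |Γ| = 0.736
RL = −20·log₁₀|Γ| = −20·log₁₀(0.736)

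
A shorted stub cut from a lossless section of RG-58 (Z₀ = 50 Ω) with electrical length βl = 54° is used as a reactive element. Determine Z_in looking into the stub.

Z_in ≈ +j68.8 Ω

tan(βl) = 1.38
For a shorted stub, Z_in = jZ_0·tan(βl)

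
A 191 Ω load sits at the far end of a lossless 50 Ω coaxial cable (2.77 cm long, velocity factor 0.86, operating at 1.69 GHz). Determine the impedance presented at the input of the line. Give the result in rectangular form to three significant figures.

λ = v/f = 0.86·c / 1.69 GHz = 0.153 m
βl = 2π·l/λ = 2π × 0.181 = 65.3°
tan(βl) = tan(65.3°) = 2.18
Z_in = Z_0·(Z_L + jZ_0·tanβl)/(Z_0 + jZ_L·tanβl)
     = 50·(191 + j109)/(50 + j416)

Z_in ≈ 15.6 − j21.1 Ω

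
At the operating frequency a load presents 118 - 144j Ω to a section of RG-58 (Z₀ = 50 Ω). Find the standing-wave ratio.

VSWR ≈ 6.14

Γ = (Z_L − Z_0)/(Z_L + Z_0) = (68 − j144)/(168 − j144)
|Γ| = 159/221 = 0.72
VSWR = (1 + |Γ|)/(1 − |Γ|) = 1.72/0.28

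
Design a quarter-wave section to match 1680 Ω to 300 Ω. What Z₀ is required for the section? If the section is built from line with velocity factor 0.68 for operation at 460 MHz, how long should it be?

Z_qwt ≈ 710 Ω; length ≈ 11.1 cm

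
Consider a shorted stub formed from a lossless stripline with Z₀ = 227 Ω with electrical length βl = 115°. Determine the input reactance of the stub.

tan(βl) = -2.14
For a shorted stub, Z_in = jZ_0·tan(βl)

X_in ≈ -487 Ω (capacitive)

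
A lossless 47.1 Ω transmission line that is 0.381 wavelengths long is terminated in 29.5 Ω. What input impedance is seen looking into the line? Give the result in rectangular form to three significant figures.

βl = 2π × 0.381 = 137°
tan(βl) = tan(137°) = -0.927
Z_in = Z_0·(Z_L + jZ_0·tanβl)/(Z_0 + jZ_L·tanβl)
     = 47.1·(29.5 − j43.7)/(47.1 − j27.4)

Z_in ≈ 41 − j19.8 Ω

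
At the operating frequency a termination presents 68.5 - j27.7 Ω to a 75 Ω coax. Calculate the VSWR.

VSWR ≈ 1.48

Γ = (Z_L − Z_0)/(Z_L + Z_0) = (-6.5 − j27.7)/(143.5 − j27.7)
|Γ| = 28.5/146 = 0.195
VSWR = (1 + |Γ|)/(1 − |Γ|) = 1.19/0.805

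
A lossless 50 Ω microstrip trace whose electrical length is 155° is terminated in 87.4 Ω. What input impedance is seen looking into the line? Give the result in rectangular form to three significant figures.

tan(βl) = tan(155°) = -0.466
Z_in = Z_0·(Z_L + jZ_0·tanβl)/(Z_0 + jZ_L·tanβl)
     = 50·(87.4 − j23.3)/(50 − j40.8)

Z_in ≈ 63.9 + j28.8 Ω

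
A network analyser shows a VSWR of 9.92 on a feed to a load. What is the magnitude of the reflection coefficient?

|Γ| = (S − 1)/(S + 1) = (9.92 − 1)/(9.92 + 1) = 8.92/10.9

|Γ| ≈ 0.817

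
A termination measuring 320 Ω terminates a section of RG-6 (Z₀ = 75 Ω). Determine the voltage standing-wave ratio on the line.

Γ = (320 − 75)/(320 + 75) = 0.62
VSWR = (1 + 0.62)/(1 − 0.62)

VSWR ≈ 4.27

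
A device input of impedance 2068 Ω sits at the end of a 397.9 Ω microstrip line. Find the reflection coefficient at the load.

Γ = (Z_L − Z_0)/(Z_L + Z_0) = (2068 − 397.9)/(2068 + 397.9) = 1670/2466

Γ = 0.677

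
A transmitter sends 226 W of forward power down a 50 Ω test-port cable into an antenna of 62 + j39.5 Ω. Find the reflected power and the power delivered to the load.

P_reflected ≈ 27.3 W; P_delivered ≈ 199 W

|Γ| = |(12 + j39.5)/(112 + j39.5)| = 0.348
|Γ|² = 0.121
P_refl = |Γ|²·P_inc = 27.3 W, P_del = (1 − |Γ|²)·P_inc = 199 W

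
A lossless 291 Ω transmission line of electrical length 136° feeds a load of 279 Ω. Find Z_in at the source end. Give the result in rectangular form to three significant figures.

Z_in ≈ 290 − j12.2 Ω

tan(βl) = tan(136°) = -0.966
Z_in = Z_0·(Z_L + jZ_0·tanβl)/(Z_0 + jZ_L·tanβl)
     = 291·(279 − j281)/(291 − j269)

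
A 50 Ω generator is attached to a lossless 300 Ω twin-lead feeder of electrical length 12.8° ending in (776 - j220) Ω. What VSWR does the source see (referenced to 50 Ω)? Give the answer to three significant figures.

VSWR ≈ 15.4

tan(βl) = 0.227
Z_in = Z_0·(Z_L + jZ_0·tanβl)/(Z_0 + jZ_L·tanβl) = 478 − j371 Ω
Γ_s = (Z_in − Z_s)/(Z_in + Z_s) = (428 − j371)/(528 − j371), |Γ_s| = 0.878
VSWR = (1 + |Γ_s|)/(1 − |Γ_s|)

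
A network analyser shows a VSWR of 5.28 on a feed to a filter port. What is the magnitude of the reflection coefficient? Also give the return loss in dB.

|Γ| ≈ 0.682; return loss ≈ 3.33 dB

|Γ| = (S − 1)/(S + 1) = (5.28 − 1)/(5.28 + 1) = 4.28/6.28
RL = −20·log₁₀|Γ| = −20·log₁₀(0.682)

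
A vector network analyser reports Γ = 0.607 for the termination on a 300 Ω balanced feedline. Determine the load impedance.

Z_L ≈ 1230 Ω

Z_L = Z_0·(1 + Γ)/(1 − Γ) = 300·(1.61)/(0.393)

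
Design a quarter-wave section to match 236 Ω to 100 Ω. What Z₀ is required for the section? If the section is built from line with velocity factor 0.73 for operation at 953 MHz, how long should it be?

Z_qwt = √(Z_0·R_L) = √(100 × 236) = √23600
λ = 0.73·c/f = 0.23 m, so l = λ/4 = 0.0575 m

Z_qwt ≈ 154 Ω; length ≈ 5.75 cm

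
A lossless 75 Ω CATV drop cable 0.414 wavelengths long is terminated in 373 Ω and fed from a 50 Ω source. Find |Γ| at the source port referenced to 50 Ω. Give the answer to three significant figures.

|Γ| ≈ 0.729

βl = 2π × 0.414 = 149°
tan(βl) = -0.6
Z_in = Z_0·(Z_L + jZ_0·tanβl)/(Z_0 + jZ_L·tanβl) = 51.2 + j108 Ω
Γ_s = (Z_in − Z_s)/(Z_in + Z_s) = (1.23 + j108)/(101 + j108), |Γ_s| = 0.729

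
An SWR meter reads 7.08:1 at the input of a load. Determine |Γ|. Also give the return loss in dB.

|Γ| = (S − 1)/(S + 1) = (7.08 − 1)/(7.08 + 1) = 6.08/8.08
RL = −20·log₁₀|Γ| = −20·log₁₀(0.752)

|Γ| ≈ 0.752; return loss ≈ 2.47 dB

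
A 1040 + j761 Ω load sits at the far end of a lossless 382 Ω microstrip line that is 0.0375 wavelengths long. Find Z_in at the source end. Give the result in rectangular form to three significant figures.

Z_in ≈ 1570 − j336 Ω

βl = 2π × 0.0375 = 13.5°
tan(βl) = tan(13.5°) = 0.24
Z_in = Z_0·(Z_L + jZ_0·tanβl)/(Z_0 + jZ_L·tanβl)
     = 382·(1040 + j853)/(199 + j250)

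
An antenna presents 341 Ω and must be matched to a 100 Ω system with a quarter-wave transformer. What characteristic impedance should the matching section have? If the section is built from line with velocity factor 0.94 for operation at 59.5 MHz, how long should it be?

Z_qwt = √(Z_0·R_L) = √(100 × 341) = √34100
λ = 0.94·c/f = 4.74 m, so l = λ/4 = 1.18 m

Z_qwt ≈ 185 Ω; length ≈ 1.18 m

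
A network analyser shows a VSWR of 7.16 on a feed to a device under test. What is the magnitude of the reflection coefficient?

|Γ| = (S − 1)/(S + 1) = (7.16 − 1)/(7.16 + 1) = 6.16/8.16

|Γ| ≈ 0.755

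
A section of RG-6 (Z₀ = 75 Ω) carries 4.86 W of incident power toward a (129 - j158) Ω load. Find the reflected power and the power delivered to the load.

P_reflected ≈ 2.04 W; P_delivered ≈ 2.82 W

|Γ| = |(54 − j158)/(204 − j158)| = 0.647
|Γ|² = 0.419
P_refl = |Γ|²·P_inc = 2.04 W, P_del = (1 − |Γ|²)·P_inc = 2.82 W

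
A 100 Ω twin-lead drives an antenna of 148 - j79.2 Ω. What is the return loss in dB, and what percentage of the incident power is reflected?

Γ = (48 − j79.2)/(248 − j79.2), |Γ| = 0.356
RL = −20·log₁₀(0.356) = 8.98 dB
P_refl/P_inc = |Γ|² = 0.127

RL ≈ 8.98 dB; 12.7% of incident power reflected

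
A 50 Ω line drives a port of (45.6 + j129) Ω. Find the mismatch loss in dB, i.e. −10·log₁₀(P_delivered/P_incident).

mismatch loss ≈ 4.51 dB

Γ = (-4.4 + j129)/(95.6 + j129), |Γ| = 0.804
|Γ|² = 0.646, so P_del/P_inc = 1 − |Γ|² = 0.354
ML = −10·log₁₀(1 − |Γ|²)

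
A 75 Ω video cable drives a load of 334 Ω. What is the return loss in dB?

RL ≈ 3.97 dB

Γ = (334 − 75)/(334 + 75) = 0.633
RL = −20·log₁₀|Γ| = −20·log₁₀(0.633)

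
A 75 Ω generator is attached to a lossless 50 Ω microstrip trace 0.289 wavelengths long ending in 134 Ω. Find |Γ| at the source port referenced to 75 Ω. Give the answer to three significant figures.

|Γ| ≈ 0.592

βl = 2π × 0.289 = 104°
tan(βl) = -4
Z_in = Z_0·(Z_L + jZ_0·tanβl)/(Z_0 + jZ_L·tanβl) = 19.7 + j10.7 Ω
Γ_s = (Z_in − Z_s)/(Z_in + Z_s) = (-55.3 + j10.7)/(94.7 + j10.7), |Γ_s| = 0.592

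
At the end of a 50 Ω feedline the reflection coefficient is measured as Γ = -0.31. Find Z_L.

Z_L ≈ 26.3 Ω

Z_L = Z_0·(1 + Γ)/(1 − Γ) = 50·(0.69)/(1.31)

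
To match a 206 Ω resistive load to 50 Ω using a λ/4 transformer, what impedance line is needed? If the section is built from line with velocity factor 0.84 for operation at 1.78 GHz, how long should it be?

Z_qwt ≈ 101 Ω; length ≈ 3.54 cm

Z_qwt = √(Z_0·R_L) = √(50 × 206) = √10300
λ = 0.84·c/f = 0.142 m, so l = λ/4 = 0.0354 m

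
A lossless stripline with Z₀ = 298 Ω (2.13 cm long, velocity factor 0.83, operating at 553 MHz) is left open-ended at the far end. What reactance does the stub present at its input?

X_in ≈ -973 Ω (capacitive)

λ = v/f = 0.83·c / 553 MHz = 0.45 m
βl = 2π·l/λ = 2π × 0.0473 = 17°
tan(βl) = 0.306
For an open-ended stub, Z_in = −jZ_0·cot(βl) = −jZ_0/tan(βl)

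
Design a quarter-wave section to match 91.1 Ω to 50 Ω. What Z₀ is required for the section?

Z_qwt ≈ 67.5 Ω

Z_qwt = √(Z_0·R_L) = √(50 × 91.1) = √4555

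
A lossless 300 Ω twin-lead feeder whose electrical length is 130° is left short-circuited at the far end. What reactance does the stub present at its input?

tan(βl) = -1.19
For a short-circuited stub, Z_in = jZ_0·tan(βl)

X_in ≈ -358 Ω (capacitive)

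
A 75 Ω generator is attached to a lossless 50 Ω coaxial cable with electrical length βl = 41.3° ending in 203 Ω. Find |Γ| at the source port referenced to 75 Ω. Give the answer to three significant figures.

|Γ| ≈ 0.617

tan(βl) = 0.879
Z_in = Z_0·(Z_L + jZ_0·tanβl)/(Z_0 + jZ_L·tanβl) = 26.2 − j49.6 Ω
Γ_s = (Z_in − Z_s)/(Z_in + Z_s) = (-48.8 − j49.6)/(101 − j49.6), |Γ_s| = 0.617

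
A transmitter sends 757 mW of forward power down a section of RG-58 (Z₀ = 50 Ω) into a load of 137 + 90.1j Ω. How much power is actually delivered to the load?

|Γ| = |(87 + j90.1)/(187 + j90.1)| = 0.603
|Γ|² = 0.364
P_refl = |Γ|²·P_inc = 276 mW, P_del = (1 − |Γ|²)·P_inc = 481 mW

P_delivered ≈ 481 mW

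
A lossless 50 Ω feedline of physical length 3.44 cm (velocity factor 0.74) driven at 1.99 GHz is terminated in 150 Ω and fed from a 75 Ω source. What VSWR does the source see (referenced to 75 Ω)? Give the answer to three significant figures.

VSWR ≈ 4.2

λ = v/f = 0.74·c / 1.99 GHz = 0.112 m
βl = 2π·l/λ = 2π × 0.308 = 111°
tan(βl) = -2.6
Z_in = Z_0·(Z_L + jZ_0·tanβl)/(Z_0 + jZ_L·tanβl) = 18.8 + j16.8 Ω
Γ_s = (Z_in − Z_s)/(Z_in + Z_s) = (-56.2 + j16.8)/(93.8 + j16.8), |Γ_s| = 0.615
VSWR = (1 + |Γ_s|)/(1 − |Γ_s|)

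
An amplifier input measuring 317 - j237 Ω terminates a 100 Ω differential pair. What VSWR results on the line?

Γ = (Z_L − Z_0)/(Z_L + Z_0) = (217 − j237)/(417 − j237)
|Γ| = 321/480 = 0.67
VSWR = (1 + |Γ|)/(1 − |Γ|) = 1.67/0.33

VSWR ≈ 5.06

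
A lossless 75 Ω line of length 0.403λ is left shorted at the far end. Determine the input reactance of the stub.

βl = 2π × 0.403 = 145°
tan(βl) = -0.698
For a shorted stub, Z_in = jZ_0·tan(βl)

X_in ≈ -52.4 Ω (capacitive)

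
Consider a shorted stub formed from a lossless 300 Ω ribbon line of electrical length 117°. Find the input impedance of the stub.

Z_in ≈ −j589 Ω

tan(βl) = -1.96
For a shorted stub, Z_in = jZ_0·tan(βl)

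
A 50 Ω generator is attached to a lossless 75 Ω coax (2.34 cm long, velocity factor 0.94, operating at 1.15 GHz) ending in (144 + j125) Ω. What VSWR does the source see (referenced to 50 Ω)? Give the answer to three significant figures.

VSWR ≈ 5.12

λ = v/f = 0.94·c / 1.15 GHz = 0.245 m
βl = 2π·l/λ = 2π × 0.0954 = 34.4°
tan(βl) = 0.684
Z_in = Z_0·(Z_L + jZ_0·tanβl)/(Z_0 + jZ_L·tanβl) = 121 − j123 Ω
Γ_s = (Z_in − Z_s)/(Z_in + Z_s) = (71.3 − j123)/(171 − j123), |Γ_s| = 0.673
VSWR = (1 + |Γ_s|)/(1 − |Γ_s|)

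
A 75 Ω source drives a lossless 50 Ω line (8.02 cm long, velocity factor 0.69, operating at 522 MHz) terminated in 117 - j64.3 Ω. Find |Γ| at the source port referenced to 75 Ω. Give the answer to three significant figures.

|Γ| ≈ 0.65

λ = v/f = 0.69·c / 522 MHz = 0.397 m
βl = 2π·l/λ = 2π × 0.202 = 72.8°
tan(βl) = 3.23
Z_in = Z_0·(Z_L + jZ_0·tanβl)/(Z_0 + jZ_L·tanβl) = 16 − j4.57 Ω
Γ_s = (Z_in − Z_s)/(Z_in + Z_s) = (-59 − j4.57)/(91 − j4.57), |Γ_s| = 0.65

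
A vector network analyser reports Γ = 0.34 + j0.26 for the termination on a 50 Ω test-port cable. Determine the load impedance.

Z_L = Z_0·(1 + Γ)/(1 − Γ) = 50·(1.34 + j0.26)/(0.66 − j0.26)

Z_L ≈ 81.2 + j51.7 Ω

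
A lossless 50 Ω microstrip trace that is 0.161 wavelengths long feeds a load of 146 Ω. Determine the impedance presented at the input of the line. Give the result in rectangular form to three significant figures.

βl = 2π × 0.161 = 58°
tan(βl) = tan(58°) = 1.6
Z_in = Z_0·(Z_L + jZ_0·tanβl)/(Z_0 + jZ_L·tanβl)
     = 50·(146 + j79.9)/(50 + j233)

Z_in ≈ 22.8 − j26.4 Ω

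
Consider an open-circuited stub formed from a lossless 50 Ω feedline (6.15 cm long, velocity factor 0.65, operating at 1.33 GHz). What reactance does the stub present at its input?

X_in ≈ 90.2 Ω (inductive)

λ = v/f = 0.65·c / 1.33 GHz = 0.147 m
βl = 2π·l/λ = 2π × 0.419 = 151°
tan(βl) = -0.554
For an open-circuited stub, Z_in = −jZ_0·cot(βl) = −jZ_0/tan(βl)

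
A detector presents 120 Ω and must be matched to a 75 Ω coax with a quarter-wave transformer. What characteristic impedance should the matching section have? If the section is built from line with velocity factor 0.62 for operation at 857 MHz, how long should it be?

Z_qwt ≈ 94.9 Ω; length ≈ 5.43 cm

Z_qwt = √(Z_0·R_L) = √(75 × 120) = √9000
λ = 0.62·c/f = 0.217 m, so l = λ/4 = 0.0543 m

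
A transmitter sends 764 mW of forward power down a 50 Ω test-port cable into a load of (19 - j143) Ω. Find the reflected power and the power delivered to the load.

P_reflected ≈ 649 mW; P_delivered ≈ 115 mW

|Γ| = |(-31 − j143)/(69 − j143)| = 0.922
|Γ|² = 0.849
P_refl = |Γ|²·P_inc = 649 mW, P_del = (1 − |Γ|²)·P_inc = 115 mW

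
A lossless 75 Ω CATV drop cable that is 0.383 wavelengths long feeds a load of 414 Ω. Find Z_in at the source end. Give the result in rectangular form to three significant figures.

βl = 2π × 0.383 = 138°
tan(βl) = tan(138°) = -0.904
Z_in = Z_0·(Z_L + jZ_0·tanβl)/(Z_0 + jZ_L·tanβl)
     = 75·(414 − j67.8)/(75 − j374)

Z_in ≈ 29 + j77.1 Ω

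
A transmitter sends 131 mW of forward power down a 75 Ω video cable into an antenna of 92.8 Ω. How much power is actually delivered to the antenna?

Γ = (92.8 − 75)/(92.8 + 75) = 0.106
|Γ|² = 0.0113
P_refl = |Γ|²·P_inc = 1.47 mW, P_del = (1 − |Γ|²)·P_inc = 130 mW

P_delivered ≈ 130 mW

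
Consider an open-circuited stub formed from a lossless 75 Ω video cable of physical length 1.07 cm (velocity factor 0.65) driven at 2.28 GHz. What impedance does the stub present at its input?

λ = v/f = 0.65·c / 2.28 GHz = 0.0855 m
βl = 2π·l/λ = 2π × 0.125 = 45°
tan(βl) = 1
For an open-circuited stub, Z_in = −jZ_0·cot(βl) = −jZ_0/tan(βl)

Z_in ≈ −j74.9 Ω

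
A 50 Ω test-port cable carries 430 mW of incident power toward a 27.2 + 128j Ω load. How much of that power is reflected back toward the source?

|Γ| = |(-22.8 + j128)/(77.2 + j128)| = 0.87
|Γ|² = 0.757
P_refl = |Γ|²·P_inc = 325 mW, P_del = (1 − |Γ|²)·P_inc = 105 mW

P_reflected ≈ 325 mW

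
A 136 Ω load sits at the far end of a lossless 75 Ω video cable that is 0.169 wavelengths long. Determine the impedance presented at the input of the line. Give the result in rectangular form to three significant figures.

βl = 2π × 0.169 = 60.8°
tan(βl) = tan(60.8°) = 1.79
Z_in = Z_0·(Z_L + jZ_0·tanβl)/(Z_0 + jZ_L·tanβl)
     = 75·(136 + j134)/(75 + j244)

Z_in ≈ 49.5 − j26.6 Ω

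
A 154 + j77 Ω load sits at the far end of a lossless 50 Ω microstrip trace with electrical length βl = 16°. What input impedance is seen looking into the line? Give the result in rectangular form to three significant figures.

Z_in ≈ 153 − j77.9 Ω

tan(βl) = tan(16°) = 0.287
Z_in = Z_0·(Z_L + jZ_0·tanβl)/(Z_0 + jZ_L·tanβl)
     = 50·(154 + j91.3)/(27.9 + j44.2)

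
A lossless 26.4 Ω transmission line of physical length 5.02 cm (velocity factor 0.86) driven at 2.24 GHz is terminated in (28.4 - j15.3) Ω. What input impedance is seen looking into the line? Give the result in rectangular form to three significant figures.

Z_in ≈ 43.2 − j8.96 Ω

λ = v/f = 0.86·c / 2.24 GHz = 0.115 m
βl = 2π·l/λ = 2π × 0.436 = 157°
tan(βl) = tan(157°) = -0.426
Z_in = Z_0·(Z_L + jZ_0·tanβl)/(Z_0 + jZ_L·tanβl)
     = 26.4·(28.4 − j26.6)/(19.9 − j12.1)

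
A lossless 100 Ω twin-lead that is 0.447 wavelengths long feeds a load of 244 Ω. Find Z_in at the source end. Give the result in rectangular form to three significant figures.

Z_in ≈ 160 + j100 Ω

βl = 2π × 0.447 = 161°
tan(βl) = tan(161°) = -0.346
Z_in = Z_0·(Z_L + jZ_0·tanβl)/(Z_0 + jZ_L·tanβl)
     = 100·(244 − j34.6)/(100 − j84.4)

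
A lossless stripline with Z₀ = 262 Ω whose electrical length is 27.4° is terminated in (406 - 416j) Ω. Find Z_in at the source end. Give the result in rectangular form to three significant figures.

tan(βl) = tan(27.4°) = 0.518
Z_in = Z_0·(Z_L + jZ_0·tanβl)/(Z_0 + jZ_L·tanβl)
     = 262·(406 − j280)/(478 + j210)

Z_in ≈ 130 − j211 Ω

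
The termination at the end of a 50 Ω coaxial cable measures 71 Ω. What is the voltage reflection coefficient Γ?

Γ = (Z_L − Z_0)/(Z_L + Z_0) = (71 − 50)/(71 + 50) = 21/121

Γ = 0.174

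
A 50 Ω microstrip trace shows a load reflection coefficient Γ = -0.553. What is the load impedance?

Z_L ≈ 14.4 Ω

Z_L = Z_0·(1 + Γ)/(1 − Γ) = 50·(0.447)/(1.55)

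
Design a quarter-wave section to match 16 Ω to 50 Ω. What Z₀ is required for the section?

Z_qwt = √(Z_0·R_L) = √(50 × 16) = √800

Z_qwt ≈ 28.3 Ω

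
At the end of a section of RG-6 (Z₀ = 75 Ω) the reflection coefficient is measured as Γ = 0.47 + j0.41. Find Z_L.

Z_L = Z_0·(1 + Γ)/(1 − Γ) = 75·(1.47 + j0.41)/(0.53 − j0.41)

Z_L ≈ 102 + j137 Ω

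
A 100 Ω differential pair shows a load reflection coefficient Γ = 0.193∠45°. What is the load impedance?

Z_L ≈ 126 + j35.7 Ω

Z_L = Z_0·(1 + Γ)/(1 − Γ) = 100·(1.14 + j0.136)/(0.864 − j0.136)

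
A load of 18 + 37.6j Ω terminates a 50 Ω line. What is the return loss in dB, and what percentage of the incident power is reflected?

RL ≈ 3.94 dB; 40.4% of incident power reflected

Γ = (-32 + j37.6)/(68 + j37.6), |Γ| = 0.635
RL = −20·log₁₀(0.635) = 3.94 dB
P_refl/P_inc = |Γ|² = 0.404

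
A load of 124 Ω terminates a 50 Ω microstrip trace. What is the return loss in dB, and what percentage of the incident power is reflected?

Γ = (124 − 50)/(124 + 50) = 0.425
RL = −20·log₁₀(0.425) = 7.43 dB
P_refl/P_inc = |Γ|² = 0.181

RL ≈ 7.43 dB; 18.1% of incident power reflected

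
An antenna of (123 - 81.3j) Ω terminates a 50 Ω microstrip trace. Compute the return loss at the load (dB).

RL ≈ 4.86 dB

Γ = (73 − j81.3)/(173 − j81.3), |Γ| = 0.572
RL = −20·log₁₀|Γ| = −20·log₁₀(0.572)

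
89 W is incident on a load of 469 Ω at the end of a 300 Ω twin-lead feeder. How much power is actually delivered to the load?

P_delivered ≈ 84.7 W

Γ = (469 − 300)/(469 + 300) = 0.22
|Γ|² = 0.0483
P_refl = |Γ|²·P_inc = 4.3 W, P_del = (1 − |Γ|²)·P_inc = 84.7 W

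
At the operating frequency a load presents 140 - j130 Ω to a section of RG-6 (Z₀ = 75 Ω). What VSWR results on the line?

VSWR ≈ 3.74

Γ = (Z_L − Z_0)/(Z_L + Z_0) = (65 − j130)/(215 − j130)
|Γ| = 145/251 = 0.578
VSWR = (1 + |Γ|)/(1 − |Γ|) = 1.58/0.422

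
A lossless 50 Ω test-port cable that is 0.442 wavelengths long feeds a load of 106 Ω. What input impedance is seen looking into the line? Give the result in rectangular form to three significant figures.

Z_in ≈ 73.4 + j40.3 Ω

βl = 2π × 0.442 = 159°
tan(βl) = tan(159°) = -0.381
Z_in = Z_0·(Z_L + jZ_0·tanβl)/(Z_0 + jZ_L·tanβl)
     = 50·(106 − j19.1)/(50 − j40.4)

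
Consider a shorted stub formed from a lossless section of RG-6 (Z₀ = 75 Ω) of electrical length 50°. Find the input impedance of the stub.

Z_in ≈ +j89.4 Ω

tan(βl) = 1.19
For a shorted stub, Z_in = jZ_0·tan(βl)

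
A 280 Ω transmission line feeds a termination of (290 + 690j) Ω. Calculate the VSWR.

VSWR ≈ 7.74

Γ = (Z_L − Z_0)/(Z_L + Z_0) = (10 + j690)/(570 + j690)
|Γ| = 690/895 = 0.771
VSWR = (1 + |Γ|)/(1 − |Γ|) = 1.77/0.229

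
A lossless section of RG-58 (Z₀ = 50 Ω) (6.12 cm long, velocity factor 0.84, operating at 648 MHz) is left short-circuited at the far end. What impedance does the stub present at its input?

Z_in ≈ +j76 Ω

λ = v/f = 0.84·c / 648 MHz = 0.389 m
βl = 2π·l/λ = 2π × 0.157 = 56.7°
tan(βl) = 1.52
For a short-circuited stub, Z_in = jZ_0·tan(βl)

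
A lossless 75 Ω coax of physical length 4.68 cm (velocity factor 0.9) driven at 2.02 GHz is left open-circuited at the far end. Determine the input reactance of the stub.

X_in ≈ 54.6 Ω (inductive)

λ = v/f = 0.9·c / 2.02 GHz = 0.134 m
βl = 2π·l/λ = 2π × 0.35 = 126°
tan(βl) = -1.37
For an open-circuited stub, Z_in = −jZ_0·cot(βl) = −jZ_0/tan(βl)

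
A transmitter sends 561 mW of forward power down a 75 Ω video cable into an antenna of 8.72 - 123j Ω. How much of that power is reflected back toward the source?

|Γ| = |(-66.28 − j123)/(83.72 − j123)| = 0.939
|Γ|² = 0.882
P_refl = |Γ|²·P_inc = 495 mW, P_del = (1 − |Γ|²)·P_inc = 66.3 mW

P_reflected ≈ 495 mW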